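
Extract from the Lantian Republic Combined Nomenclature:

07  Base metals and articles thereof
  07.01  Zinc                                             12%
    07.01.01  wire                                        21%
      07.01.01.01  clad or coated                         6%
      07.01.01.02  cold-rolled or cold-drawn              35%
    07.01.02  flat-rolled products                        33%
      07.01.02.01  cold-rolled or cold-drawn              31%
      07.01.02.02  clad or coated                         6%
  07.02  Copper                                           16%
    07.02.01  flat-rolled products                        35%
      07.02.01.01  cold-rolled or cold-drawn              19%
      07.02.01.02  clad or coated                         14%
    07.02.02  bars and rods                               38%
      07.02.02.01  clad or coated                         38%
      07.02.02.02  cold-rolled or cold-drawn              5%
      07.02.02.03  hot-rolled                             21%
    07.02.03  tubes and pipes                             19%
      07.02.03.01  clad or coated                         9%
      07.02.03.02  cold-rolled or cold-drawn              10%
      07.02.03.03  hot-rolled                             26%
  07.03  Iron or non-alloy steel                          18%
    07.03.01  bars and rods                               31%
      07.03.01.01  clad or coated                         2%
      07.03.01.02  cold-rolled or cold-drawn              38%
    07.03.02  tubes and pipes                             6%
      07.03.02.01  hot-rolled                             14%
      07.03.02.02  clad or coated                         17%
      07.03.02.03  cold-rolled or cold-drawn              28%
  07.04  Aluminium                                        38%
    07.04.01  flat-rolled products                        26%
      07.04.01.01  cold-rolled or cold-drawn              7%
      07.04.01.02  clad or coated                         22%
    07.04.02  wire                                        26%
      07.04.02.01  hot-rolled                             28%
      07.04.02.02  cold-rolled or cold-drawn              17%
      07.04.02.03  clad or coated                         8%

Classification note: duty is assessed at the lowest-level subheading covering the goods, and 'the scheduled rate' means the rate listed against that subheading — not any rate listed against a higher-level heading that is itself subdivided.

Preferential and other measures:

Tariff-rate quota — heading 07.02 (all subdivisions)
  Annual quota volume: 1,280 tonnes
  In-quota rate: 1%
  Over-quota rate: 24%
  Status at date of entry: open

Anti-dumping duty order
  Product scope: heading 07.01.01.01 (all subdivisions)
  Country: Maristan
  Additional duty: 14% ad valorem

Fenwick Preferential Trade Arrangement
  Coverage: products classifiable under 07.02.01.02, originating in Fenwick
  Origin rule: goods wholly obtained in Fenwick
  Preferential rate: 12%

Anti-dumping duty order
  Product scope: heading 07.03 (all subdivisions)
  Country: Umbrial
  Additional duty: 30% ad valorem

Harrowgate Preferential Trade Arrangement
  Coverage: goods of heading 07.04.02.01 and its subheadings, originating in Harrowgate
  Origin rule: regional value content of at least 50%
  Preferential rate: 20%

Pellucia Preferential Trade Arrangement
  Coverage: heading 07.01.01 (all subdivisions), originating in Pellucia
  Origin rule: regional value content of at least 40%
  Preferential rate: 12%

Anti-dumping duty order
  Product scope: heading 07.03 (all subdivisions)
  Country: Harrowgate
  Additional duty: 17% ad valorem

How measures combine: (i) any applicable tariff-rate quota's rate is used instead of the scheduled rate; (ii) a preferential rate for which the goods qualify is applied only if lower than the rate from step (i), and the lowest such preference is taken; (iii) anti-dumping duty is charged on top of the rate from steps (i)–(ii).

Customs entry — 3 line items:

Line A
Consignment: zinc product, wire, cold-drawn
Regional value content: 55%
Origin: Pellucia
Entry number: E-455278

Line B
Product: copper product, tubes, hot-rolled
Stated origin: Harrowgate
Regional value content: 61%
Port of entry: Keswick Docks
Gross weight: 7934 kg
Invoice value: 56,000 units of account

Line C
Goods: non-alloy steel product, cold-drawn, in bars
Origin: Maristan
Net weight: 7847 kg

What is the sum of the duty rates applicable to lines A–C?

Line A: zinc → 07.01; wire → 07.01.01; cold-drawn → 07.01.01.02. Scheduled 35%. Pellucia agreement on 07.01.01: RVC ≥ 40% → 12% available; preferential 12%. → 12%.
Line B: copper → 07.02; tubes → 07.02.03; hot-rolled → 07.02.03.03. Scheduled 26%. quota on 07.02 open → in-quota 1%; Harrowgate agreement on 07.04.02.01: 07.02.03.03 not covered. → 1%.
Line C: non-alloy steel → 07.03; in bars → 07.03.01; cold-drawn → 07.03.01.02. Scheduled 38%. No special measure applies. → 38%.
Sum: 12% + 1% + 38% = 51%.

51%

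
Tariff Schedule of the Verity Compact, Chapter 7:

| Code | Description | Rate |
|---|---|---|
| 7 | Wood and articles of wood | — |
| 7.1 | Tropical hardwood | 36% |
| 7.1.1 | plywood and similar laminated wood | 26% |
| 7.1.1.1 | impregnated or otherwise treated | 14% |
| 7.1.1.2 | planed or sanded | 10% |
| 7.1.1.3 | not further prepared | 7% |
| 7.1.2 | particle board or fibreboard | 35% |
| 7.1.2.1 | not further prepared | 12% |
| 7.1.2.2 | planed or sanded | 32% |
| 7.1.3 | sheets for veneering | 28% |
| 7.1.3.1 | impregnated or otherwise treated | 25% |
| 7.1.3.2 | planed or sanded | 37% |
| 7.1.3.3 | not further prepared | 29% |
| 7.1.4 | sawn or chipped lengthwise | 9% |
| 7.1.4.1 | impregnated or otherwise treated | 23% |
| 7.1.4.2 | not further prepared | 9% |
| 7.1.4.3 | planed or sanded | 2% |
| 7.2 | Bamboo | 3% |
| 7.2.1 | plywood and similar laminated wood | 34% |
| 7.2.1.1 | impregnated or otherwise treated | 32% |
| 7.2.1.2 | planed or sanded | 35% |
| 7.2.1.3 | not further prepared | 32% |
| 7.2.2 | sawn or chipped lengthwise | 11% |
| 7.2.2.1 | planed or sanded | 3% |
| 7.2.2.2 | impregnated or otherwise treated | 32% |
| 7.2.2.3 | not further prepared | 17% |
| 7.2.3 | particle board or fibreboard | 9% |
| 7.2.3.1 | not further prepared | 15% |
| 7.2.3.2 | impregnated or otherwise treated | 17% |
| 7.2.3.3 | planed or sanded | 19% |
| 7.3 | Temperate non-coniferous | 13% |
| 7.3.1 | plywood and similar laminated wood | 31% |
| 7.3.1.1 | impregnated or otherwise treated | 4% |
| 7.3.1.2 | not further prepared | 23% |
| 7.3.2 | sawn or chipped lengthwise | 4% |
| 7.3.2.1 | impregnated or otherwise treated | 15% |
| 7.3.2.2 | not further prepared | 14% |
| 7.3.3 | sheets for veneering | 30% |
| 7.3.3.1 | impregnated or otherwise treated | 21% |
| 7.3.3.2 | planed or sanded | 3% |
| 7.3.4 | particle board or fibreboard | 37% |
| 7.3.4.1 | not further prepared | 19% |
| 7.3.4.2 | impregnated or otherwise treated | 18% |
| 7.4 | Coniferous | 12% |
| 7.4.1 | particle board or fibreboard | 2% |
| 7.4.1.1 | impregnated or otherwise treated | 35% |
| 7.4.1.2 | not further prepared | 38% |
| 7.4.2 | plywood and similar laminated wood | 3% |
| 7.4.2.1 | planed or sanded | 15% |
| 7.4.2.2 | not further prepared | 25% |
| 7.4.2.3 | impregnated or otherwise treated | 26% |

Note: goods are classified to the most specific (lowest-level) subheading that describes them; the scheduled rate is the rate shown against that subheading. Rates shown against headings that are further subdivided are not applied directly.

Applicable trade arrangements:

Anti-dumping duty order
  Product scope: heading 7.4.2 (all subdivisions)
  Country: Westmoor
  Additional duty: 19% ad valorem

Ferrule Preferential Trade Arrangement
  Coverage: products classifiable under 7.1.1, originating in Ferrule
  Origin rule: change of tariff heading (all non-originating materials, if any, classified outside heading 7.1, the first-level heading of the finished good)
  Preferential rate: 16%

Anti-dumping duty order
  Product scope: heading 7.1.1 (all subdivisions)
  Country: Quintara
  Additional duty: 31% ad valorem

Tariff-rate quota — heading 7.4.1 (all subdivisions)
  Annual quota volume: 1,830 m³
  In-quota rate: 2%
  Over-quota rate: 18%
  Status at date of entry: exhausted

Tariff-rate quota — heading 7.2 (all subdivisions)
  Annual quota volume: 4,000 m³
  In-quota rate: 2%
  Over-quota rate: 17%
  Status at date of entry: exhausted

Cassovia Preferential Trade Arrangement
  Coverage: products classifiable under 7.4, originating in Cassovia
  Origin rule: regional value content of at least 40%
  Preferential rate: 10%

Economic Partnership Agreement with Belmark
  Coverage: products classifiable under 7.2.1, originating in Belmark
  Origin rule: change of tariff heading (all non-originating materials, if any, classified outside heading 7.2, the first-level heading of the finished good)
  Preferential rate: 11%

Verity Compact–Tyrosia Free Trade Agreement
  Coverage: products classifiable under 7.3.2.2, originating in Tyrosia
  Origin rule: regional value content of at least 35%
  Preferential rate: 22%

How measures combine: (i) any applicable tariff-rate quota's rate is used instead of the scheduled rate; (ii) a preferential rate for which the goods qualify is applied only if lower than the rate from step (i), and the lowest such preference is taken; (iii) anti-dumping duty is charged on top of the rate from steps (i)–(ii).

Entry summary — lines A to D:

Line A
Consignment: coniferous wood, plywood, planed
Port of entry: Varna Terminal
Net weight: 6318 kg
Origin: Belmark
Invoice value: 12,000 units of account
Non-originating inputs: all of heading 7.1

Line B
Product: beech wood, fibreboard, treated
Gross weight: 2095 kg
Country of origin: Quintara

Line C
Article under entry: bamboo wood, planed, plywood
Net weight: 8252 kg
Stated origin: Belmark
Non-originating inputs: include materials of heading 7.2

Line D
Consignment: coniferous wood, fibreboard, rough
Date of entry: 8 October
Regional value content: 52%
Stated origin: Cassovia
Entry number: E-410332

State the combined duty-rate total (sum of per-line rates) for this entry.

Line A: coniferous → 7.4; plywood → 7.4.2; planed → 7.4.2.1. Scheduled 15%. Belmark agreement on 7.2.1: 7.4.2.1 not covered. → 15%.
Line B: beech → 7.3; fibreboard → 7.3.4; treated → 7.3.4.2. Scheduled 18%. No special measure applies. → 18%.
Line C: bamboo → 7.2; plywood → 7.2.1; planed → 7.2.1.2. Scheduled 35%. quota on 7.2 exhausted → over-quota 17%; Belmark agreement on 7.2.1: CTH not met. → 17%.
Line D: coniferous → 7.4; fibreboard → 7.4.1; rough → 7.4.1.2. Scheduled 38%. quota on 7.4.1 exhausted → over-quota 18%; Cassovia agreement on 7.4: RVC ≥ 40% → 10% available; preferential 10%. → 10%.
Sum: 15% + 18% + 17% + 10% = 60%.

60%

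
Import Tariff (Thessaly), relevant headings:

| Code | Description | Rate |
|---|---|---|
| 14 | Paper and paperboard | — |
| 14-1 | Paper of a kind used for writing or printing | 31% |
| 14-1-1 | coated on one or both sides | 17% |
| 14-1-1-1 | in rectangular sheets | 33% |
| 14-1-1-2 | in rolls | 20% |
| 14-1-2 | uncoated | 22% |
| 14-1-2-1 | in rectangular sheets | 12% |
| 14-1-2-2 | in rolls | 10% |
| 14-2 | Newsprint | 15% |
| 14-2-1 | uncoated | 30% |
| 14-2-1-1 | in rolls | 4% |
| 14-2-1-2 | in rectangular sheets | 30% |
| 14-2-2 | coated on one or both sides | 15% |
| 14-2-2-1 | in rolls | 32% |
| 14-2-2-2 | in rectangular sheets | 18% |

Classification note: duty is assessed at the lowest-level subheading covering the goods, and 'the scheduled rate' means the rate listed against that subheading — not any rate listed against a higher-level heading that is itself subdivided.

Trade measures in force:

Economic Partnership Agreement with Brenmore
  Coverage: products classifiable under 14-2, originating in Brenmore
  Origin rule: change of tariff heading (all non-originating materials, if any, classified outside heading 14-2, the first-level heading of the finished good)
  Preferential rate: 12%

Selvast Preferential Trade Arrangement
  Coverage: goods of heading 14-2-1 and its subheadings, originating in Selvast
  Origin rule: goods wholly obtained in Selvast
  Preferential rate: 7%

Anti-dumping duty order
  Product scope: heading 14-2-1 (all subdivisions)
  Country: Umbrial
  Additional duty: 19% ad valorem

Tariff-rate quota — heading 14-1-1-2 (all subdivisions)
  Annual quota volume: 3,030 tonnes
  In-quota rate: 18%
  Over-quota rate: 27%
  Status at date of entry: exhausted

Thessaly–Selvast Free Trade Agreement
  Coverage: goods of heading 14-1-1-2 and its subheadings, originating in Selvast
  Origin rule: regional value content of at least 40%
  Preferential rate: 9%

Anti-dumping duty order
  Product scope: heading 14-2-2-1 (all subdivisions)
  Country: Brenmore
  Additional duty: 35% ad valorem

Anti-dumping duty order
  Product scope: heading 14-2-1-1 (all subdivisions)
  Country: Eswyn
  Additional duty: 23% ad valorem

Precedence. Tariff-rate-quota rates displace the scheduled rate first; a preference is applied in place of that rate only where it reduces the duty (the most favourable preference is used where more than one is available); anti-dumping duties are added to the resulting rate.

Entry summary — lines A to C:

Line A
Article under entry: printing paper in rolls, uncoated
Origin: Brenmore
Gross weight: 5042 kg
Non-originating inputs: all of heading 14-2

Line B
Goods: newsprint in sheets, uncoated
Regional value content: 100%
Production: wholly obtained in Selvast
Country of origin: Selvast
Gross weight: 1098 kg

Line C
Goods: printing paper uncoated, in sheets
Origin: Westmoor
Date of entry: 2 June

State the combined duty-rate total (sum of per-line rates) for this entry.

29%

Line A: printing paper → 14-1; uncoated → 14-1-2; in rolls → 14-1-2-2. Scheduled 10%. Brenmore agreement on 14-2: 14-1-2-2 not covered. → 10%.
Line B: newsprint → 14-2; uncoated → 14-2-1; in sheets → 14-2-1-2. Scheduled 30%. Selvast agreement on 14-2-1: wholly obtained → 7% available; Selvast agreement on 14-1-1-2: 14-2-1-2 not covered; preferential 7%. → 7%.
Line C: printing paper → 14-1; uncoated → 14-1-2; in sheets → 14-1-2-1. Scheduled 12%. No special measure applies. → 12%.
Sum: 10% + 7% + 12% = 29%.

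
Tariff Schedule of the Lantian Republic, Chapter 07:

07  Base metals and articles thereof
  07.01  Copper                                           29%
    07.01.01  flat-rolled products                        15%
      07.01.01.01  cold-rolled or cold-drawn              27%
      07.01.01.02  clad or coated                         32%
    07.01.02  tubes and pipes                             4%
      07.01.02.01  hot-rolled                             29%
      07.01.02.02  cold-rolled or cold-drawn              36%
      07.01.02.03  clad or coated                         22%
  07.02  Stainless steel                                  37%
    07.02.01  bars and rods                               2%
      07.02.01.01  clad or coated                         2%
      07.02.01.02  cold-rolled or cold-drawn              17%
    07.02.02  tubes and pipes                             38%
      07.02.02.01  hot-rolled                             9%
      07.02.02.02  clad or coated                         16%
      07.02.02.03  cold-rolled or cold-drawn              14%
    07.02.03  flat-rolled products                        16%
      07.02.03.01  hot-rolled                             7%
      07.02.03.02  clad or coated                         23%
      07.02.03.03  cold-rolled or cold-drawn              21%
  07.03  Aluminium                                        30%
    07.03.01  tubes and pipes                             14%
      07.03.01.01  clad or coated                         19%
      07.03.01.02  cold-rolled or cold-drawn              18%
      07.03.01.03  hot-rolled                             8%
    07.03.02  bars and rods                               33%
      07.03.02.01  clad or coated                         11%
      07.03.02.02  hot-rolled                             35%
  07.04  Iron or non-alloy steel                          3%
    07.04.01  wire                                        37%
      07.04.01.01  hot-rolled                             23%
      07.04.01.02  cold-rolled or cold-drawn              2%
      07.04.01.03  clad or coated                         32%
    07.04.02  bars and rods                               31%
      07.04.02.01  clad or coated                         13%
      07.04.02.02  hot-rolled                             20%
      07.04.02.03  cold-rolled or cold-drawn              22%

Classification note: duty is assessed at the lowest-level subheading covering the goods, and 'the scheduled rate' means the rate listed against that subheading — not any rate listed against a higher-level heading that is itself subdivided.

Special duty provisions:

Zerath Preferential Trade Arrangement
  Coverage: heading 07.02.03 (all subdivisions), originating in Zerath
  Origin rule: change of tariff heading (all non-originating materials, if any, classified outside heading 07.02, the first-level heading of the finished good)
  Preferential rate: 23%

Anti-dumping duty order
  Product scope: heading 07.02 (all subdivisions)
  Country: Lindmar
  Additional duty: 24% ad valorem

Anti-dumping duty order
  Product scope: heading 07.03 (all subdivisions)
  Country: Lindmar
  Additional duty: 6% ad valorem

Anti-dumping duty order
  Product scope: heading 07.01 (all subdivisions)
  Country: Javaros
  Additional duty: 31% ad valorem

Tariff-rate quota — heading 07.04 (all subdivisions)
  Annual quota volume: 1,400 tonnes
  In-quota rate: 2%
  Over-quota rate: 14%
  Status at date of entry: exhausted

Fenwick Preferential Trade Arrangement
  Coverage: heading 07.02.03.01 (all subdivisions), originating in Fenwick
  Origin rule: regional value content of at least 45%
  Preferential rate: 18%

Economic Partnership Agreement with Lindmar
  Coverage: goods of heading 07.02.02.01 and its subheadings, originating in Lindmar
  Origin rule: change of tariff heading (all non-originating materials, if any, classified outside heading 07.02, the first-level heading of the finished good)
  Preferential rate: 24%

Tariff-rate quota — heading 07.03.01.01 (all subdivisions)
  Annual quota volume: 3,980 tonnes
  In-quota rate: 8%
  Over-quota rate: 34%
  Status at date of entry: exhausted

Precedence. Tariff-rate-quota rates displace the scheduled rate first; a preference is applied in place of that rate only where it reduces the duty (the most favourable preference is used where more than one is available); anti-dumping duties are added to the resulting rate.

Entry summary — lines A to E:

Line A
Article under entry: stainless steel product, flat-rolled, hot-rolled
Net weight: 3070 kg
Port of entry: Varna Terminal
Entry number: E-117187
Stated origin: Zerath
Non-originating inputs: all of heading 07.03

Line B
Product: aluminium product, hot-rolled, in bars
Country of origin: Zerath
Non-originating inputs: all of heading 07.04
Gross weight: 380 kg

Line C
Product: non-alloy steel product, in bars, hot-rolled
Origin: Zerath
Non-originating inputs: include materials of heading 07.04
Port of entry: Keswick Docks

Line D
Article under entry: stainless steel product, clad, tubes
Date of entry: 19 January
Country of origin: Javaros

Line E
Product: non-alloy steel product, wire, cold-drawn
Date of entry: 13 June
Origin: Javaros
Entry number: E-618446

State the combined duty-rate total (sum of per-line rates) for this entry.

86%

Line A: stainless steel → 07.02; flat-rolled → 07.02.03; hot-rolled → 07.02.03.01. Scheduled 7%. Zerath agreement on 07.02.03: CTH met → 23% available; preference 23% not lower than 7% → no reduction. → 7%.
Line B: aluminium → 07.03; in bars → 07.03.02; hot-rolled → 07.03.02.02. Scheduled 35%. Zerath agreement on 07.02.03: 07.03.02.02 not covered. → 35%.
Line C: non-alloy steel → 07.04; in bars → 07.04.02; hot-rolled → 07.04.02.02. Scheduled 20%. quota on 07.04 exhausted → over-quota 14%; Zerath agreement on 07.02.03: 07.04.02.02 not covered. → 14%.
Line D: stainless steel → 07.02; tubes → 07.02.02; clad → 07.02.02.02. Scheduled 16%. No special measure applies. → 16%.
Line E: non-alloy steel → 07.04; wire → 07.04.01; cold-drawn → 07.04.01.02. Scheduled 2%. quota on 07.04 exhausted → over-quota 14%. → 14%.
Sum: 7% + 35% + 14% + 16% + 14% = 86%.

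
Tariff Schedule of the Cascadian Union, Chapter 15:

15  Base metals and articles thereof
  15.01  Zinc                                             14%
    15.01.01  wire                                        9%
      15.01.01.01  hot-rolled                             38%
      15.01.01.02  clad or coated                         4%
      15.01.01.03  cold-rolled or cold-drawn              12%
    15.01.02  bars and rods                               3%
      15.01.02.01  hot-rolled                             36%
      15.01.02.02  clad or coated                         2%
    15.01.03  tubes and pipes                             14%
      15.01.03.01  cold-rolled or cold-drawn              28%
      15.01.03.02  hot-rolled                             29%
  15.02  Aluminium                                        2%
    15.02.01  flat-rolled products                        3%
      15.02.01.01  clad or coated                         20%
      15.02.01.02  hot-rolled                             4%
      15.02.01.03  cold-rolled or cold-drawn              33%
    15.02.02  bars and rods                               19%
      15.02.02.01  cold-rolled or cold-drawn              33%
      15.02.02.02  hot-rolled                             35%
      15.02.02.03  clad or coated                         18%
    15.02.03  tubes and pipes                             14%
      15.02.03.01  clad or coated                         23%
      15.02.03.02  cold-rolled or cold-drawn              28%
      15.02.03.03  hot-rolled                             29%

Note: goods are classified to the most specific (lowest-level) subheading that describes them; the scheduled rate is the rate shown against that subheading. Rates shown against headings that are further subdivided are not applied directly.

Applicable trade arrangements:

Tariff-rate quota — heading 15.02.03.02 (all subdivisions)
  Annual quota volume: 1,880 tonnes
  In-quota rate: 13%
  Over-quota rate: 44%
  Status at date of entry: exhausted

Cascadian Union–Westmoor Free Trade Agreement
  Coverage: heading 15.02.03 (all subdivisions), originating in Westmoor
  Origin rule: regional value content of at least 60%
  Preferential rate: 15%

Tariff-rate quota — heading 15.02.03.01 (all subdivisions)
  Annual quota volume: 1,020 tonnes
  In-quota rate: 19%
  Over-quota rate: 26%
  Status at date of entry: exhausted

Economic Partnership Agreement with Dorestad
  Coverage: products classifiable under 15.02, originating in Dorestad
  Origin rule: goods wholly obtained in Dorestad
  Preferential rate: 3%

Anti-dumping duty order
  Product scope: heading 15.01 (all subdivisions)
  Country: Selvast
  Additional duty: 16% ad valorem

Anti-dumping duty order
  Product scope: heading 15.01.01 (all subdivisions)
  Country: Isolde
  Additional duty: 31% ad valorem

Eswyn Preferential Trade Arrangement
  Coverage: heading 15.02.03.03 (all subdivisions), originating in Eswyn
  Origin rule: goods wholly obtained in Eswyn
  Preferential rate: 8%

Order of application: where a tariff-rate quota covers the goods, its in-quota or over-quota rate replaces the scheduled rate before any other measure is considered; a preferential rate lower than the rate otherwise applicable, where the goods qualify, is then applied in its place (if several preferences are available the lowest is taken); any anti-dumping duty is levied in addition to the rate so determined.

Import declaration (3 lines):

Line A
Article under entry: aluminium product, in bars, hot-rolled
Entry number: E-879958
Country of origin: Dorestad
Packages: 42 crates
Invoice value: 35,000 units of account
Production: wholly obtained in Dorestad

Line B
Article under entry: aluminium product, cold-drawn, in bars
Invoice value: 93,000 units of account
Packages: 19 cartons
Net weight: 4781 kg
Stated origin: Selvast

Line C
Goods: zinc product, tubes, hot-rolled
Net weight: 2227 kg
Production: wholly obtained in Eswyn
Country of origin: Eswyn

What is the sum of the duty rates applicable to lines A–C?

Line A: aluminium → 15.02; in bars → 15.02.02; hot-rolled → 15.02.02.02. Scheduled 35%. Dorestad agreement on 15.02: wholly obtained → 3% available; preferential 3%. → 3%.
Line B: aluminium → 15.02; in bars → 15.02.02; cold-drawn → 15.02.02.01. Scheduled 33%. No special measure applies. → 33%.
Line C: zinc → 15.01; tubes → 15.01.03; hot-rolled → 15.01.03.02. Scheduled 29%. Eswyn agreement on 15.02.03.03: 15.01.03.02 not covered. → 29%.
Sum: 3% + 33% + 29% = 65%.

65%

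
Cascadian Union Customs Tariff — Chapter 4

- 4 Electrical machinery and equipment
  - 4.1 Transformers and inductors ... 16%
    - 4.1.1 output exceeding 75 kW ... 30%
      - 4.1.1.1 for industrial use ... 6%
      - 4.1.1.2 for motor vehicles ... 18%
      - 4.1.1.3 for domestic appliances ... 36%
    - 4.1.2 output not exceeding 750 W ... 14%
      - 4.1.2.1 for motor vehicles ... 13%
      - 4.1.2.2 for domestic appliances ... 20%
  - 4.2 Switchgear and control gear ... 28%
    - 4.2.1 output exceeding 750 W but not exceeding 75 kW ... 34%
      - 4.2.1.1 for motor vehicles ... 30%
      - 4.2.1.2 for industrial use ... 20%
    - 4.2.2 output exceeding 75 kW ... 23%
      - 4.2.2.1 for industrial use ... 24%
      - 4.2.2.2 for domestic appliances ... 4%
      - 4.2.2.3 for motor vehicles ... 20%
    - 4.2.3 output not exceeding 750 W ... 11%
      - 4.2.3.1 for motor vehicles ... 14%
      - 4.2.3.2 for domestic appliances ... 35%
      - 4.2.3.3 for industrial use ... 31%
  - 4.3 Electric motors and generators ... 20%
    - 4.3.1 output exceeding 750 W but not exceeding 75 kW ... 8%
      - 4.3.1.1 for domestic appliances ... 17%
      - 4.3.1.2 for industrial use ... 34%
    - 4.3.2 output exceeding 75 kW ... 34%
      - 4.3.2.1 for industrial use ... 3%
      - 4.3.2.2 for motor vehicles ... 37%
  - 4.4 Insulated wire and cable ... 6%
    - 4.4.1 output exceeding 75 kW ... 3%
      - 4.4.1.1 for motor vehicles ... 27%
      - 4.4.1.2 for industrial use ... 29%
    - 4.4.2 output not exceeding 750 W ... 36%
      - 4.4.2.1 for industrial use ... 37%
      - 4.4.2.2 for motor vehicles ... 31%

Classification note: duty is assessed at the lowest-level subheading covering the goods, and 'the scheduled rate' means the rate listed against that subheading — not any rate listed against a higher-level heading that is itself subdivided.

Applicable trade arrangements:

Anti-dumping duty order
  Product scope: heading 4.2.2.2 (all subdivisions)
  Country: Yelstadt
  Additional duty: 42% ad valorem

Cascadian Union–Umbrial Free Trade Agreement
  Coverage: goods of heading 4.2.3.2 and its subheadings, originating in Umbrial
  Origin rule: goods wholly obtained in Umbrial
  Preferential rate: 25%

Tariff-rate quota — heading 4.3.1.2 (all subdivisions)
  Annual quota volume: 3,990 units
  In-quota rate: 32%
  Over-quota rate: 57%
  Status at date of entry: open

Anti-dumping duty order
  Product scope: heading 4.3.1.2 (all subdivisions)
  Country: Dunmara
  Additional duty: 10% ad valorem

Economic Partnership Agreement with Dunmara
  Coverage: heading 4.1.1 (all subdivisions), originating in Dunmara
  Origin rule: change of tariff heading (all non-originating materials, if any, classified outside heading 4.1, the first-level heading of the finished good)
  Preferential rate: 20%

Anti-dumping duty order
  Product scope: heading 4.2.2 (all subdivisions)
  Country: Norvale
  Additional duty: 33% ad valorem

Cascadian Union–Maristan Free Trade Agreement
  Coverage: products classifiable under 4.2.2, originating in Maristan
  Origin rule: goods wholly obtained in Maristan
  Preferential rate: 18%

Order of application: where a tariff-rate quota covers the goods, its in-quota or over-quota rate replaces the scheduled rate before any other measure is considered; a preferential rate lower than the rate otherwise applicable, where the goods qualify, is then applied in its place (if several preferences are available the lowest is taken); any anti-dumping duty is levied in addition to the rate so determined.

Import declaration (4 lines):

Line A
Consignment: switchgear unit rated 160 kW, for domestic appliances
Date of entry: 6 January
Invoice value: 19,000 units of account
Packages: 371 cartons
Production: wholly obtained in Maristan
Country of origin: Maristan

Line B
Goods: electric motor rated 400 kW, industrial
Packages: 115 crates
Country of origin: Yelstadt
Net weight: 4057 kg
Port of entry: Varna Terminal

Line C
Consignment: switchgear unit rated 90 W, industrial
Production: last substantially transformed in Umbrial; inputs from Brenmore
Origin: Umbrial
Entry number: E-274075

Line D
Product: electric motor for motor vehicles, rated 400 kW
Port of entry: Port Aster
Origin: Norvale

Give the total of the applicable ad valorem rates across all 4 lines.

75%

Line A: switchgear unit → 4.2; rated 160 kW → 4.2.2; for domestic appliances → 4.2.2.2. Scheduled 4%. Maristan agreement on 4.2.2: wholly obtained → 18% available; preference 18% not lower than 4% → no reduction. → 4%.
Line B: electric motor → 4.3; rated 400 kW → 4.3.2; industrial → 4.3.2.1. Scheduled 3%. No special measure applies. → 3%.
Line C: switchgear unit → 4.2; rated 90 W → 4.2.3; industrial → 4.2.3.3. Scheduled 31%. Umbrial agreement on 4.2.3.2: 4.2.3.3 not covered. → 31%.
Line D: electric motor → 4.3; rated 400 kW → 4.3.2; for motor vehicles → 4.3.2.2. Scheduled 37%. No special measure applies. → 37%.
Sum: 4% + 3% + 31% + 37% = 75%.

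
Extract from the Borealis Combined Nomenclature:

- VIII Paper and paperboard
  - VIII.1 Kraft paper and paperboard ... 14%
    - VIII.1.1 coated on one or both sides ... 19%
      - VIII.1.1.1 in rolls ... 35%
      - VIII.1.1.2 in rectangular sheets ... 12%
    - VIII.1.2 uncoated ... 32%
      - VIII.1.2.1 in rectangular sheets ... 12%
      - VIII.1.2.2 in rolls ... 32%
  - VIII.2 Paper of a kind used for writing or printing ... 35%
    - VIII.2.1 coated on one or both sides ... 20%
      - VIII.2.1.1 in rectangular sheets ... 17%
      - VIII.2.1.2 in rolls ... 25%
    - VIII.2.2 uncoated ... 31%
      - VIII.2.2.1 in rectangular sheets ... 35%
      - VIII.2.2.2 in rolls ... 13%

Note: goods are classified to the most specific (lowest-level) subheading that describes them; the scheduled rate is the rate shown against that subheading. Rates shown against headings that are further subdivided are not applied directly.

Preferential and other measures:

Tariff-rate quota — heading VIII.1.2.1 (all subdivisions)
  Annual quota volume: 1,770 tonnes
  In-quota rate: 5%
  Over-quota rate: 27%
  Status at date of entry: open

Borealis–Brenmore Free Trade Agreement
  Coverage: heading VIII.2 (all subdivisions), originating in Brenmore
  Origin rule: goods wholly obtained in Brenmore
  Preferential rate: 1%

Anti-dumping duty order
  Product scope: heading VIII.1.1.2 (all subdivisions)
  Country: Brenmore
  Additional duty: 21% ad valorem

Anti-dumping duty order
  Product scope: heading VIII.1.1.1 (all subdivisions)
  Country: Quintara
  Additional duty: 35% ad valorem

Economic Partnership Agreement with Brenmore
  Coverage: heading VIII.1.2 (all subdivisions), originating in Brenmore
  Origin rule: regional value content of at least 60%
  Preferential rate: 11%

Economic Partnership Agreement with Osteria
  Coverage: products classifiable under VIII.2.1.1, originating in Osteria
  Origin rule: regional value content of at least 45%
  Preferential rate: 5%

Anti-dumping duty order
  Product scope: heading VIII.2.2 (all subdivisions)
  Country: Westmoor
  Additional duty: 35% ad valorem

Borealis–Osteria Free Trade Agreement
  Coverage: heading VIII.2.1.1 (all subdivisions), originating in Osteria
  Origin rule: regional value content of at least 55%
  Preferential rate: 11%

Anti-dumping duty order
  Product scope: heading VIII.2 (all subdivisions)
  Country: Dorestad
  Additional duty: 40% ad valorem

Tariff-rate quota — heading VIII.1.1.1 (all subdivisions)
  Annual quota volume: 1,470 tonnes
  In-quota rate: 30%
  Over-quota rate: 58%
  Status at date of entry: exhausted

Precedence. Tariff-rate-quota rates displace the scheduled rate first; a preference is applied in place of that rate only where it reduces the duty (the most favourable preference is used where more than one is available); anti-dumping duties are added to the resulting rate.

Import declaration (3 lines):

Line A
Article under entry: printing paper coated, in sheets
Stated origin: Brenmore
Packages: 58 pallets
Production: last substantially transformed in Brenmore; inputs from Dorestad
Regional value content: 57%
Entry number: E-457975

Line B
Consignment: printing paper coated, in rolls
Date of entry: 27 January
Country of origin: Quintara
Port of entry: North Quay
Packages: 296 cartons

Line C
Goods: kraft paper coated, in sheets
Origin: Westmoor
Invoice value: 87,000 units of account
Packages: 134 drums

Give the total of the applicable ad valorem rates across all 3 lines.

54%

Line A: printing paper → VIII.2; coated → VIII.2.1; in sheets → VIII.2.1.1. Scheduled 17%. Brenmore agreement on VIII.2: not wholly obtained; Brenmore agreement on VIII.1.2: VIII.2.1.1 not covered. → 17%.
Line B: printing paper → VIII.2; coated → VIII.2.1; in rolls → VIII.2.1.2. Scheduled 25%. No special measure applies. → 25%.
Line C: kraft paper → VIII.1; coated → VIII.1.1; in sheets → VIII.1.1.2. Scheduled 12%. No special measure applies. → 12%.
Sum: 17% + 25% + 12% = 54%.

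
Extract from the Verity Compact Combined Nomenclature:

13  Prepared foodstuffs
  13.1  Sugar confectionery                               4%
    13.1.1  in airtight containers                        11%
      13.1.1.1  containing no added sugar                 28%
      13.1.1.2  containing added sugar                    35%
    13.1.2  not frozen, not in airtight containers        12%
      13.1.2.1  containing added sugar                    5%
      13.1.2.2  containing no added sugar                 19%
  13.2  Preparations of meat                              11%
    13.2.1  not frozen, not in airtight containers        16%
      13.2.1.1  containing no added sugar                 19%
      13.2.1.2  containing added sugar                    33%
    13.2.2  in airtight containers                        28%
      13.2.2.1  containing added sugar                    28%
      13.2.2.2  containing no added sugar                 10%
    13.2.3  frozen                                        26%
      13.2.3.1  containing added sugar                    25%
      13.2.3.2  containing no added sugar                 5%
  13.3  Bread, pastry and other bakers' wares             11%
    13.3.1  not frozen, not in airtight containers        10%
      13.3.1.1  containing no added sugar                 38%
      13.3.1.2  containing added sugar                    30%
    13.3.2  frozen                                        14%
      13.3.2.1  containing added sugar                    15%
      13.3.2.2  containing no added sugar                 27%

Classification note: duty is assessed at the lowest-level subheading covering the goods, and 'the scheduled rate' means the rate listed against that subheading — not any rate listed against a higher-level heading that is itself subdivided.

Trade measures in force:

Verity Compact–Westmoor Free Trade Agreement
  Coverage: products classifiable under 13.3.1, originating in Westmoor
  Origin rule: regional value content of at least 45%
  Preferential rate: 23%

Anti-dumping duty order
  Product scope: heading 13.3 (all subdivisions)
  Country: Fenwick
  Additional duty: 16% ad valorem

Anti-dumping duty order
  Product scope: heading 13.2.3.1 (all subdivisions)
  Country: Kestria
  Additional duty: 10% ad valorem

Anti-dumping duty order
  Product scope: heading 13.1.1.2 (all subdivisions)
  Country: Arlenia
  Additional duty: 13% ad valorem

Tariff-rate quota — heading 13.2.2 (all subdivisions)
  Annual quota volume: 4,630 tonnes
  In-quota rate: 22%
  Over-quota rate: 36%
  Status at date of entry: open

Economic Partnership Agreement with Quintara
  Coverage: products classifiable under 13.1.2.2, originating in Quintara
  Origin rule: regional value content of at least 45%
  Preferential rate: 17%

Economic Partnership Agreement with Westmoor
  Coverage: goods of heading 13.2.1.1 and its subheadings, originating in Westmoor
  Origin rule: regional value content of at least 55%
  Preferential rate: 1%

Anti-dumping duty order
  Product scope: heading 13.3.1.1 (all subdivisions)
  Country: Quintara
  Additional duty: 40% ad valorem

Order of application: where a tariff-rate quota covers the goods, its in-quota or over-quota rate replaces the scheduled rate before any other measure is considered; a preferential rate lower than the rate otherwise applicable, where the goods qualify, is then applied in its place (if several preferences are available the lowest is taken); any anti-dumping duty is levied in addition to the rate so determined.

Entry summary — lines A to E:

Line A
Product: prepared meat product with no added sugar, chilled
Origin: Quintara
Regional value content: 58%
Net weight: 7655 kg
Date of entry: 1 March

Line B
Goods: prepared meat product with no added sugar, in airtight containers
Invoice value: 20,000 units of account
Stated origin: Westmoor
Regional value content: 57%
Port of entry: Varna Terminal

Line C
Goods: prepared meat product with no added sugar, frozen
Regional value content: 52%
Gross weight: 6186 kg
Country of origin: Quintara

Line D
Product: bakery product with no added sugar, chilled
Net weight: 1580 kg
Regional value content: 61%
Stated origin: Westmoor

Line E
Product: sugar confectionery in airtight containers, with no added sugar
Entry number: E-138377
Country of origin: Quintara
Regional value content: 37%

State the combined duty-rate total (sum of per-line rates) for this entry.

Line A: prepared meat product → 13.2; chilled → 13.2.1; with no added sugar → 13.2.1.1. Scheduled 19%. Quintara agreement on 13.1.2.2: 13.2.1.1 not covered. → 19%.
Line B: prepared meat product → 13.2; in airtight containers → 13.2.2; with no added sugar → 13.2.2.2. Scheduled 10%. quota on 13.2.2 open → in-quota 22%; Westmoor agreement on 13.3.1: 13.2.2.2 not covered; Westmoor agreement on 13.2.1.1: 13.2.2.2 not covered. → 22%.
Line C: prepared meat product → 13.2; frozen → 13.2.3; with no added sugar → 13.2.3.2. Scheduled 5%. Quintara agreement on 13.1.2.2: 13.2.3.2 not covered. → 5%.
Line D: bakery product → 13.3; chilled → 13.3.1; with no added sugar → 13.3.1.1. Scheduled 38%. Westmoor agreement on 13.3.1: RVC ≥ 45% → 23% available; Westmoor agreement on 13.2.1.1: 13.3.1.1 not covered; preferential 23%. → 23%.
Line E: sugar confectionery → 13.1; in airtight containers → 13.1.1; with no added sugar → 13.1.1.1. Scheduled 28%. Quintara agreement on 13.1.2.2: 13.1.1.1 not covered. → 28%.
Sum: 19% + 22% + 5% + 23% + 28% = 97%.

97%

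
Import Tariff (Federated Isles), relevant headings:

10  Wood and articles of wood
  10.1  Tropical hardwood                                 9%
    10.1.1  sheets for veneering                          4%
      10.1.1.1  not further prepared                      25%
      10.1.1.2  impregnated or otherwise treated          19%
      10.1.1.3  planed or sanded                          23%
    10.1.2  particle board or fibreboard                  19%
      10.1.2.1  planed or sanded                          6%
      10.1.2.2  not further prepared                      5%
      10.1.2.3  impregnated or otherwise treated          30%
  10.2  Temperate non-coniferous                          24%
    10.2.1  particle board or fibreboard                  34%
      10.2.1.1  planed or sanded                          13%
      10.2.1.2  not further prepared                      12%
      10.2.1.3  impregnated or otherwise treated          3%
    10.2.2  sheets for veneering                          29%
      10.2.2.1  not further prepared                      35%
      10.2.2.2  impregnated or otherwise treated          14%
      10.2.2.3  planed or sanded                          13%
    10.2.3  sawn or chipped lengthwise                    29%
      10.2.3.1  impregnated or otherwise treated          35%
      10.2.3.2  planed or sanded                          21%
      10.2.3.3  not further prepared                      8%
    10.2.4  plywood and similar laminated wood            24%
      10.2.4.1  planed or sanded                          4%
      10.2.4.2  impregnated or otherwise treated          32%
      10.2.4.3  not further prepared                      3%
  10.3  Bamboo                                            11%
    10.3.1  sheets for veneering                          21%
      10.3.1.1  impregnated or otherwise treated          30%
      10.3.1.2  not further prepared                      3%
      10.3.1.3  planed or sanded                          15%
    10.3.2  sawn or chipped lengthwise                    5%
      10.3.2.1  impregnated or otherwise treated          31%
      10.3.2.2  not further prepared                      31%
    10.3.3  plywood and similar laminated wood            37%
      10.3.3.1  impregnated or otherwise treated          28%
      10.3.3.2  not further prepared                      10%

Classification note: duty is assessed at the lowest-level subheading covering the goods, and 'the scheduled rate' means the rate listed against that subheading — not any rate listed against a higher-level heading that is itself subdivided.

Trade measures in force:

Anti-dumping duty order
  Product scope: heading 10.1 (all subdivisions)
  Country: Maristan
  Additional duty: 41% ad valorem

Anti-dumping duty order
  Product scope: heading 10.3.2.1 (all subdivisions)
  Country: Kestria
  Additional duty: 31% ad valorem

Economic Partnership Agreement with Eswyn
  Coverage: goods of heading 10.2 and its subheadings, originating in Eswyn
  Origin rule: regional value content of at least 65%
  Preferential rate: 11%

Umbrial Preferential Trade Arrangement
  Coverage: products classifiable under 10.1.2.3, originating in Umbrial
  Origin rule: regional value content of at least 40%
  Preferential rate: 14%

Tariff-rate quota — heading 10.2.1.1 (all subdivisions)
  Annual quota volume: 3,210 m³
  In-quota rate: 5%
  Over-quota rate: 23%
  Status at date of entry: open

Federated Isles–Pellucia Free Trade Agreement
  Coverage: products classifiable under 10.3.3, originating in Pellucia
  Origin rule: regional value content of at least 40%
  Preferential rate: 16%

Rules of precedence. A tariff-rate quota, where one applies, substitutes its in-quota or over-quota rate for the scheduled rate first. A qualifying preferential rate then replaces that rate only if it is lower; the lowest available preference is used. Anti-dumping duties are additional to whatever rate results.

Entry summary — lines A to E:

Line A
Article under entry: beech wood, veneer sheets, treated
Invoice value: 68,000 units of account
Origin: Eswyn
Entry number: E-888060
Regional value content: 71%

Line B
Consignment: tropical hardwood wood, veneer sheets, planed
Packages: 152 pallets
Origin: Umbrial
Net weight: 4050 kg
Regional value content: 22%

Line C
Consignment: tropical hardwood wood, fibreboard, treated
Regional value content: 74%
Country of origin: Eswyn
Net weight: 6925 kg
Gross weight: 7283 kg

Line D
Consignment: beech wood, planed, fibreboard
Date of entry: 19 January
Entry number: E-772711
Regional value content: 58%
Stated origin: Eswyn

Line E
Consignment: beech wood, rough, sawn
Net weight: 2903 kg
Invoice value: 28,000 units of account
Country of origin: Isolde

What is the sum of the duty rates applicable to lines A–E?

77%

Line A: beech → 10.2; veneer sheets → 10.2.2; treated → 10.2.2.2. Scheduled 14%. Eswyn agreement on 10.2: RVC ≥ 65% → 11% available; preferential 11%. → 11%.
Line B: tropical hardwood → 10.1; veneer sheets → 10.1.1; planed → 10.1.1.3. Scheduled 23%. Umbrial agreement on 10.1.2.3: 10.1.1.3 not covered. → 23%.
Line C: tropical hardwood → 10.1; fibreboard → 10.1.2; treated → 10.1.2.3. Scheduled 30%. Eswyn agreement on 10.2: 10.1.2.3 not covered. → 30%.
Line D: beech → 10.2; fibreboard → 10.2.1; planed → 10.2.1.1. Scheduled 13%. quota on 10.2.1.1 open → in-quota 5%; Eswyn agreement on 10.2: RVC < 65%. → 5%.
Line E: beech → 10.2; sawn → 10.2.3; rough → 10.2.3.3. Scheduled 8%. No special measure applies. → 8%.
Sum: 11% + 23% + 30% + 5% + 8% = 77%.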